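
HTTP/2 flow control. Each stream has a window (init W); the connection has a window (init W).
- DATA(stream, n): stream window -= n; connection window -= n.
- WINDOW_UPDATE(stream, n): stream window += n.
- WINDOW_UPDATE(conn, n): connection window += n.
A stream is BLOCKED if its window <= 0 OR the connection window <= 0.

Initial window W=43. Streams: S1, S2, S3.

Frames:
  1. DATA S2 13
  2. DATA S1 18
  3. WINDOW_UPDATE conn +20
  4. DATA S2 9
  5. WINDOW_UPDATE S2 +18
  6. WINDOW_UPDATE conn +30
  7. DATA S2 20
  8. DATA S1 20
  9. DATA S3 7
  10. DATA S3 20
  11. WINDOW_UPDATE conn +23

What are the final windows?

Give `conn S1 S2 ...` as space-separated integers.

Answer: 9 5 19 16

Derivation:
Op 1: conn=30 S1=43 S2=30 S3=43 blocked=[]
Op 2: conn=12 S1=25 S2=30 S3=43 blocked=[]
Op 3: conn=32 S1=25 S2=30 S3=43 blocked=[]
Op 4: conn=23 S1=25 S2=21 S3=43 blocked=[]
Op 5: conn=23 S1=25 S2=39 S3=43 blocked=[]
Op 6: conn=53 S1=25 S2=39 S3=43 blocked=[]
Op 7: conn=33 S1=25 S2=19 S3=43 blocked=[]
Op 8: conn=13 S1=5 S2=19 S3=43 blocked=[]
Op 9: conn=6 S1=5 S2=19 S3=36 blocked=[]
Op 10: conn=-14 S1=5 S2=19 S3=16 blocked=[1, 2, 3]
Op 11: conn=9 S1=5 S2=19 S3=16 blocked=[]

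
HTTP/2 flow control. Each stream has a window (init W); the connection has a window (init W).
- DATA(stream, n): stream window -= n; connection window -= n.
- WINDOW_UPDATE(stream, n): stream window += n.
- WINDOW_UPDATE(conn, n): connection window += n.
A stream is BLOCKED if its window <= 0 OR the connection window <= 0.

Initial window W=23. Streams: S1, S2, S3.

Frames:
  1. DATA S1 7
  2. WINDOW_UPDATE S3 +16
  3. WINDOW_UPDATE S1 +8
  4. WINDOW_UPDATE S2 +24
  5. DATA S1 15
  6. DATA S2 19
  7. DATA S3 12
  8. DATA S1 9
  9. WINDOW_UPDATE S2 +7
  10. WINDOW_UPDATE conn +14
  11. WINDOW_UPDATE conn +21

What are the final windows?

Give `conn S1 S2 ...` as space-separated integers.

Answer: -4 0 35 27

Derivation:
Op 1: conn=16 S1=16 S2=23 S3=23 blocked=[]
Op 2: conn=16 S1=16 S2=23 S3=39 blocked=[]
Op 3: conn=16 S1=24 S2=23 S3=39 blocked=[]
Op 4: conn=16 S1=24 S2=47 S3=39 blocked=[]
Op 5: conn=1 S1=9 S2=47 S3=39 blocked=[]
Op 6: conn=-18 S1=9 S2=28 S3=39 blocked=[1, 2, 3]
Op 7: conn=-30 S1=9 S2=28 S3=27 blocked=[1, 2, 3]
Op 8: conn=-39 S1=0 S2=28 S3=27 blocked=[1, 2, 3]
Op 9: conn=-39 S1=0 S2=35 S3=27 blocked=[1, 2, 3]
Op 10: conn=-25 S1=0 S2=35 S3=27 blocked=[1, 2, 3]
Op 11: conn=-4 S1=0 S2=35 S3=27 blocked=[1, 2, 3]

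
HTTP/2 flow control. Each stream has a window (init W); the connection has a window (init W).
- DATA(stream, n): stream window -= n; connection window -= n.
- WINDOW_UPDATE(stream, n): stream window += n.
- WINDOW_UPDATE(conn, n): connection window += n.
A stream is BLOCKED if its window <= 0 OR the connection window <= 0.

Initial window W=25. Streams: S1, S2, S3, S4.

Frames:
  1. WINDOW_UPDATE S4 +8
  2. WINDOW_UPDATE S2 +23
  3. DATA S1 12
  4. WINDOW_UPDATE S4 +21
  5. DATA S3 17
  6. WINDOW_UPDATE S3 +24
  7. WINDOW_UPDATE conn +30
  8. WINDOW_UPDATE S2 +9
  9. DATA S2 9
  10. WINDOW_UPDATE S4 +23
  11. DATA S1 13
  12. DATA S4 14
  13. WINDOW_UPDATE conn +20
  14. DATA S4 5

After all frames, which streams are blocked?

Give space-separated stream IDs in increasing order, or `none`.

Answer: S1

Derivation:
Op 1: conn=25 S1=25 S2=25 S3=25 S4=33 blocked=[]
Op 2: conn=25 S1=25 S2=48 S3=25 S4=33 blocked=[]
Op 3: conn=13 S1=13 S2=48 S3=25 S4=33 blocked=[]
Op 4: conn=13 S1=13 S2=48 S3=25 S4=54 blocked=[]
Op 5: conn=-4 S1=13 S2=48 S3=8 S4=54 blocked=[1, 2, 3, 4]
Op 6: conn=-4 S1=13 S2=48 S3=32 S4=54 blocked=[1, 2, 3, 4]
Op 7: conn=26 S1=13 S2=48 S3=32 S4=54 blocked=[]
Op 8: conn=26 S1=13 S2=57 S3=32 S4=54 blocked=[]
Op 9: conn=17 S1=13 S2=48 S3=32 S4=54 blocked=[]
Op 10: conn=17 S1=13 S2=48 S3=32 S4=77 blocked=[]
Op 11: conn=4 S1=0 S2=48 S3=32 S4=77 blocked=[1]
Op 12: conn=-10 S1=0 S2=48 S3=32 S4=63 blocked=[1, 2, 3, 4]
Op 13: conn=10 S1=0 S2=48 S3=32 S4=63 blocked=[1]
Op 14: conn=5 S1=0 S2=48 S3=32 S4=58 blocked=[1]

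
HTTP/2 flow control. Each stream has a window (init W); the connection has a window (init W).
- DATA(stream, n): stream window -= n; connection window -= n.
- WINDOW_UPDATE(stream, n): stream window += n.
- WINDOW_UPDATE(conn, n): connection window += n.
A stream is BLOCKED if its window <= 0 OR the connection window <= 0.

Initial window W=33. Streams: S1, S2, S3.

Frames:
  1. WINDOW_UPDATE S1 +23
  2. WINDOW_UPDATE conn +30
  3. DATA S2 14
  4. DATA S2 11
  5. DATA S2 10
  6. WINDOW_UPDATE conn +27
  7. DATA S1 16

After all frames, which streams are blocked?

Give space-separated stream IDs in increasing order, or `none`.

Answer: S2

Derivation:
Op 1: conn=33 S1=56 S2=33 S3=33 blocked=[]
Op 2: conn=63 S1=56 S2=33 S3=33 blocked=[]
Op 3: conn=49 S1=56 S2=19 S3=33 blocked=[]
Op 4: conn=38 S1=56 S2=8 S3=33 blocked=[]
Op 5: conn=28 S1=56 S2=-2 S3=33 blocked=[2]
Op 6: conn=55 S1=56 S2=-2 S3=33 blocked=[2]
Op 7: conn=39 S1=40 S2=-2 S3=33 blocked=[2]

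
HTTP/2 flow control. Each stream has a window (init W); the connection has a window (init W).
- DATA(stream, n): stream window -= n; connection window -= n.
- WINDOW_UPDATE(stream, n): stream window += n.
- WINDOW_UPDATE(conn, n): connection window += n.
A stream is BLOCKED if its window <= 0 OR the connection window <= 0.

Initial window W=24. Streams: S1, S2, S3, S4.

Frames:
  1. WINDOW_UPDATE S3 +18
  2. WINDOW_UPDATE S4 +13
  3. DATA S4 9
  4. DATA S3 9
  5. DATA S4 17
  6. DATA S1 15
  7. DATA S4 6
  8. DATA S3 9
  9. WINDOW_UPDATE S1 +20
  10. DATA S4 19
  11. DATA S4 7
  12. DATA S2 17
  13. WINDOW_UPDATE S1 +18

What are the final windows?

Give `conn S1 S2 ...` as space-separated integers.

Answer: -84 47 7 24 -21

Derivation:
Op 1: conn=24 S1=24 S2=24 S3=42 S4=24 blocked=[]
Op 2: conn=24 S1=24 S2=24 S3=42 S4=37 blocked=[]
Op 3: conn=15 S1=24 S2=24 S3=42 S4=28 blocked=[]
Op 4: conn=6 S1=24 S2=24 S3=33 S4=28 blocked=[]
Op 5: conn=-11 S1=24 S2=24 S3=33 S4=11 blocked=[1, 2, 3, 4]
Op 6: conn=-26 S1=9 S2=24 S3=33 S4=11 blocked=[1, 2, 3, 4]
Op 7: conn=-32 S1=9 S2=24 S3=33 S4=5 blocked=[1, 2, 3, 4]
Op 8: conn=-41 S1=9 S2=24 S3=24 S4=5 blocked=[1, 2, 3, 4]
Op 9: conn=-41 S1=29 S2=24 S3=24 S4=5 blocked=[1, 2, 3, 4]
Op 10: conn=-60 S1=29 S2=24 S3=24 S4=-14 blocked=[1, 2, 3, 4]
Op 11: conn=-67 S1=29 S2=24 S3=24 S4=-21 blocked=[1, 2, 3, 4]
Op 12: conn=-84 S1=29 S2=7 S3=24 S4=-21 blocked=[1, 2, 3, 4]
Op 13: conn=-84 S1=47 S2=7 S3=24 S4=-21 blocked=[1, 2, 3, 4]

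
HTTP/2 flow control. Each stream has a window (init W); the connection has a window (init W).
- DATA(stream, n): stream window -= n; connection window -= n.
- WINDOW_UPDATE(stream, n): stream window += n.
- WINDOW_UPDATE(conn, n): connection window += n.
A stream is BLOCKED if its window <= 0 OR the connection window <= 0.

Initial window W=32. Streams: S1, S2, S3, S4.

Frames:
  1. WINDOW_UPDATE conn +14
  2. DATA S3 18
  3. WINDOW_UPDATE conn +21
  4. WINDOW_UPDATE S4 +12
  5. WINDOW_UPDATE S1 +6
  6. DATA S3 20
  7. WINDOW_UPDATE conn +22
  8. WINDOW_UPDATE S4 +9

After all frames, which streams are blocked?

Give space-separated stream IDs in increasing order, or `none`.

Answer: S3

Derivation:
Op 1: conn=46 S1=32 S2=32 S3=32 S4=32 blocked=[]
Op 2: conn=28 S1=32 S2=32 S3=14 S4=32 blocked=[]
Op 3: conn=49 S1=32 S2=32 S3=14 S4=32 blocked=[]
Op 4: conn=49 S1=32 S2=32 S3=14 S4=44 blocked=[]
Op 5: conn=49 S1=38 S2=32 S3=14 S4=44 blocked=[]
Op 6: conn=29 S1=38 S2=32 S3=-6 S4=44 blocked=[3]
Op 7: conn=51 S1=38 S2=32 S3=-6 S4=44 blocked=[3]
Op 8: conn=51 S1=38 S2=32 S3=-6 S4=53 blocked=[3]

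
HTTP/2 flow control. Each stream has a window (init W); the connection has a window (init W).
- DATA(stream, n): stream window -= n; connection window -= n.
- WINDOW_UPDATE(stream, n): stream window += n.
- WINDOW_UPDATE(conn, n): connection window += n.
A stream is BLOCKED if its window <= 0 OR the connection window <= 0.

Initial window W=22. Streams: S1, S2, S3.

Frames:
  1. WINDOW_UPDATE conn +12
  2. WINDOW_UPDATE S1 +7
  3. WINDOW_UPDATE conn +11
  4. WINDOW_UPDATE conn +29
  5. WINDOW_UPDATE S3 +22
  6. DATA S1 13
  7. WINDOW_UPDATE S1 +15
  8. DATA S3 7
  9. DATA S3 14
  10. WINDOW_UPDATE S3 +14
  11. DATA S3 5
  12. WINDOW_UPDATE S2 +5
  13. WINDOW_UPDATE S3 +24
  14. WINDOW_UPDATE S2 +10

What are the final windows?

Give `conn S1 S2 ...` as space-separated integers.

Answer: 35 31 37 56

Derivation:
Op 1: conn=34 S1=22 S2=22 S3=22 blocked=[]
Op 2: conn=34 S1=29 S2=22 S3=22 blocked=[]
Op 3: conn=45 S1=29 S2=22 S3=22 blocked=[]
Op 4: conn=74 S1=29 S2=22 S3=22 blocked=[]
Op 5: conn=74 S1=29 S2=22 S3=44 blocked=[]
Op 6: conn=61 S1=16 S2=22 S3=44 blocked=[]
Op 7: conn=61 S1=31 S2=22 S3=44 blocked=[]
Op 8: conn=54 S1=31 S2=22 S3=37 blocked=[]
Op 9: conn=40 S1=31 S2=22 S3=23 blocked=[]
Op 10: conn=40 S1=31 S2=22 S3=37 blocked=[]
Op 11: conn=35 S1=31 S2=22 S3=32 blocked=[]
Op 12: conn=35 S1=31 S2=27 S3=32 blocked=[]
Op 13: conn=35 S1=31 S2=27 S3=56 blocked=[]
Op 14: conn=35 S1=31 S2=37 S3=56 blocked=[]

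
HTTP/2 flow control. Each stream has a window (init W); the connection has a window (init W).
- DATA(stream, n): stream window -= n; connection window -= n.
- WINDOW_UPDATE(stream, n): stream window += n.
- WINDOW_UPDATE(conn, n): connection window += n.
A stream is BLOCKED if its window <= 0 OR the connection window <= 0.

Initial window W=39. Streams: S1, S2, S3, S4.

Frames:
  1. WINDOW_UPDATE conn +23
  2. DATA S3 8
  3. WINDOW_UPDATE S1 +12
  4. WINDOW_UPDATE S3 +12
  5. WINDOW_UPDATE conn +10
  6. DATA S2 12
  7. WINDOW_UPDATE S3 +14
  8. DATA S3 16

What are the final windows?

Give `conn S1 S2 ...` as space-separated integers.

Op 1: conn=62 S1=39 S2=39 S3=39 S4=39 blocked=[]
Op 2: conn=54 S1=39 S2=39 S3=31 S4=39 blocked=[]
Op 3: conn=54 S1=51 S2=39 S3=31 S4=39 blocked=[]
Op 4: conn=54 S1=51 S2=39 S3=43 S4=39 blocked=[]
Op 5: conn=64 S1=51 S2=39 S3=43 S4=39 blocked=[]
Op 6: conn=52 S1=51 S2=27 S3=43 S4=39 blocked=[]
Op 7: conn=52 S1=51 S2=27 S3=57 S4=39 blocked=[]
Op 8: conn=36 S1=51 S2=27 S3=41 S4=39 blocked=[]

Answer: 36 51 27 41 39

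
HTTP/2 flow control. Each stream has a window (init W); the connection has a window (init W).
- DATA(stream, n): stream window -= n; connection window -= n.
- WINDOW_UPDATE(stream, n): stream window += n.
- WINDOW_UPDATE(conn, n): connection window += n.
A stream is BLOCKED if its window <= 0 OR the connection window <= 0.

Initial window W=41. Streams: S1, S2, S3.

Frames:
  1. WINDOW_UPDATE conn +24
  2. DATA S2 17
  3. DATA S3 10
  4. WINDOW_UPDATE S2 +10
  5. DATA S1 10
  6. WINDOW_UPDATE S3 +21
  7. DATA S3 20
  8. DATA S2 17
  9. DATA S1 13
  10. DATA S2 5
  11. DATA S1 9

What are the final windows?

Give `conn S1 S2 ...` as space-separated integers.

Op 1: conn=65 S1=41 S2=41 S3=41 blocked=[]
Op 2: conn=48 S1=41 S2=24 S3=41 blocked=[]
Op 3: conn=38 S1=41 S2=24 S3=31 blocked=[]
Op 4: conn=38 S1=41 S2=34 S3=31 blocked=[]
Op 5: conn=28 S1=31 S2=34 S3=31 blocked=[]
Op 6: conn=28 S1=31 S2=34 S3=52 blocked=[]
Op 7: conn=8 S1=31 S2=34 S3=32 blocked=[]
Op 8: conn=-9 S1=31 S2=17 S3=32 blocked=[1, 2, 3]
Op 9: conn=-22 S1=18 S2=17 S3=32 blocked=[1, 2, 3]
Op 10: conn=-27 S1=18 S2=12 S3=32 blocked=[1, 2, 3]
Op 11: conn=-36 S1=9 S2=12 S3=32 blocked=[1, 2, 3]

Answer: -36 9 12 32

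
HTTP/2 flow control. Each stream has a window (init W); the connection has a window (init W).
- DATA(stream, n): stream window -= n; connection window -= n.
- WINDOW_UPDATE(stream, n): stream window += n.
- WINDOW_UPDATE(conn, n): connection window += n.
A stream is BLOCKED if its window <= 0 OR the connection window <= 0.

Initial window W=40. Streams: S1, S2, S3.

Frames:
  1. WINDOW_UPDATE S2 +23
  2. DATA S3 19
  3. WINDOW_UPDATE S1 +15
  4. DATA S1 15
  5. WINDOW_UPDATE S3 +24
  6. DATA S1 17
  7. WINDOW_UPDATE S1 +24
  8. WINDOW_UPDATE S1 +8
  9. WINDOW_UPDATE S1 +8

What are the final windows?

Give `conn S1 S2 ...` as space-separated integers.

Op 1: conn=40 S1=40 S2=63 S3=40 blocked=[]
Op 2: conn=21 S1=40 S2=63 S3=21 blocked=[]
Op 3: conn=21 S1=55 S2=63 S3=21 blocked=[]
Op 4: conn=6 S1=40 S2=63 S3=21 blocked=[]
Op 5: conn=6 S1=40 S2=63 S3=45 blocked=[]
Op 6: conn=-11 S1=23 S2=63 S3=45 blocked=[1, 2, 3]
Op 7: conn=-11 S1=47 S2=63 S3=45 blocked=[1, 2, 3]
Op 8: conn=-11 S1=55 S2=63 S3=45 blocked=[1, 2, 3]
Op 9: conn=-11 S1=63 S2=63 S3=45 blocked=[1, 2, 3]

Answer: -11 63 63 45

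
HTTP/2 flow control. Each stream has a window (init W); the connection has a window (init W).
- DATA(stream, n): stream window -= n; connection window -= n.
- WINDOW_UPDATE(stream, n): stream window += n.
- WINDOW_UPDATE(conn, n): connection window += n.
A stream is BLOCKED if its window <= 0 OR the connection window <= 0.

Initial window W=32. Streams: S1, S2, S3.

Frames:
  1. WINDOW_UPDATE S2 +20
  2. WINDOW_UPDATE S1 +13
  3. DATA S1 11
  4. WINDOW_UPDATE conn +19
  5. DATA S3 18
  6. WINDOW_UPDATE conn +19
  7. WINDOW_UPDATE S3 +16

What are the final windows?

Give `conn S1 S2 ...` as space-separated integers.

Answer: 41 34 52 30

Derivation:
Op 1: conn=32 S1=32 S2=52 S3=32 blocked=[]
Op 2: conn=32 S1=45 S2=52 S3=32 blocked=[]
Op 3: conn=21 S1=34 S2=52 S3=32 blocked=[]
Op 4: conn=40 S1=34 S2=52 S3=32 blocked=[]
Op 5: conn=22 S1=34 S2=52 S3=14 blocked=[]
Op 6: conn=41 S1=34 S2=52 S3=14 blocked=[]
Op 7: conn=41 S1=34 S2=52 S3=30 blocked=[]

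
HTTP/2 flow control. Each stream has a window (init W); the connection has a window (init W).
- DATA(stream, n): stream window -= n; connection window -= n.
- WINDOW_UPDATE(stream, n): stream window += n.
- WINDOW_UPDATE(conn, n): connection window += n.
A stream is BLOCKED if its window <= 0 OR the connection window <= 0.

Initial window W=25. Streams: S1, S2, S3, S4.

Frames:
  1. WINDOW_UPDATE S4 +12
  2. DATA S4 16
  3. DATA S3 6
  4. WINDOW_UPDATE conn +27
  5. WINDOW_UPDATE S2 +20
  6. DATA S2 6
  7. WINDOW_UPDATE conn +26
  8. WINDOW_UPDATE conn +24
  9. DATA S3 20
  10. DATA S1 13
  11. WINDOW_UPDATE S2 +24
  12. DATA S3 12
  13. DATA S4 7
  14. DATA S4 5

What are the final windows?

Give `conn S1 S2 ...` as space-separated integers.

Op 1: conn=25 S1=25 S2=25 S3=25 S4=37 blocked=[]
Op 2: conn=9 S1=25 S2=25 S3=25 S4=21 blocked=[]
Op 3: conn=3 S1=25 S2=25 S3=19 S4=21 blocked=[]
Op 4: conn=30 S1=25 S2=25 S3=19 S4=21 blocked=[]
Op 5: conn=30 S1=25 S2=45 S3=19 S4=21 blocked=[]
Op 6: conn=24 S1=25 S2=39 S3=19 S4=21 blocked=[]
Op 7: conn=50 S1=25 S2=39 S3=19 S4=21 blocked=[]
Op 8: conn=74 S1=25 S2=39 S3=19 S4=21 blocked=[]
Op 9: conn=54 S1=25 S2=39 S3=-1 S4=21 blocked=[3]
Op 10: conn=41 S1=12 S2=39 S3=-1 S4=21 blocked=[3]
Op 11: conn=41 S1=12 S2=63 S3=-1 S4=21 blocked=[3]
Op 12: conn=29 S1=12 S2=63 S3=-13 S4=21 blocked=[3]
Op 13: conn=22 S1=12 S2=63 S3=-13 S4=14 blocked=[3]
Op 14: conn=17 S1=12 S2=63 S3=-13 S4=9 blocked=[3]

Answer: 17 12 63 -13 9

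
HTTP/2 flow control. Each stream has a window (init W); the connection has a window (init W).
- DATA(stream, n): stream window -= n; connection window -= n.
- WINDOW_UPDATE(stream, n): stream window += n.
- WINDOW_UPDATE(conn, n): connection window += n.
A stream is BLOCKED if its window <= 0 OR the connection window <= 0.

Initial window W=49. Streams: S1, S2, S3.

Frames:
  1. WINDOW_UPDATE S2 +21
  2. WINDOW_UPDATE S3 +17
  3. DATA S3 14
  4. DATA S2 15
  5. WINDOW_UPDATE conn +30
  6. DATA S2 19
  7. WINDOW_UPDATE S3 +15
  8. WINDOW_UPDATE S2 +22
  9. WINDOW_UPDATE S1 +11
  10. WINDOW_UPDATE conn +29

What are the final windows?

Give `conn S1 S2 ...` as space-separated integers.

Answer: 60 60 58 67

Derivation:
Op 1: conn=49 S1=49 S2=70 S3=49 blocked=[]
Op 2: conn=49 S1=49 S2=70 S3=66 blocked=[]
Op 3: conn=35 S1=49 S2=70 S3=52 blocked=[]
Op 4: conn=20 S1=49 S2=55 S3=52 blocked=[]
Op 5: conn=50 S1=49 S2=55 S3=52 blocked=[]
Op 6: conn=31 S1=49 S2=36 S3=52 blocked=[]
Op 7: conn=31 S1=49 S2=36 S3=67 blocked=[]
Op 8: conn=31 S1=49 S2=58 S3=67 blocked=[]
Op 9: conn=31 S1=60 S2=58 S3=67 blocked=[]
Op 10: conn=60 S1=60 S2=58 S3=67 blocked=[]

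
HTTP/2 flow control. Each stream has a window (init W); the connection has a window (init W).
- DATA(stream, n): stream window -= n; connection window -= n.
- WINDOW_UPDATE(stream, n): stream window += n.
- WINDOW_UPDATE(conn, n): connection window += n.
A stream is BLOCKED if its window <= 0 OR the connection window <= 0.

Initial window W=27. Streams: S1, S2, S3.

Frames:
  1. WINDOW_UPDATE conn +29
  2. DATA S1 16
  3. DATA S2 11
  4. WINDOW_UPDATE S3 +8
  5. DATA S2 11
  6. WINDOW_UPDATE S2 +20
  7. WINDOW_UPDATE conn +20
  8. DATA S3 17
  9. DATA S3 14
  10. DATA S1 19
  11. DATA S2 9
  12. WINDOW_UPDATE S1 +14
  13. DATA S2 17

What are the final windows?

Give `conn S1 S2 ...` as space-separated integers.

Op 1: conn=56 S1=27 S2=27 S3=27 blocked=[]
Op 2: conn=40 S1=11 S2=27 S3=27 blocked=[]
Op 3: conn=29 S1=11 S2=16 S3=27 blocked=[]
Op 4: conn=29 S1=11 S2=16 S3=35 blocked=[]
Op 5: conn=18 S1=11 S2=5 S3=35 blocked=[]
Op 6: conn=18 S1=11 S2=25 S3=35 blocked=[]
Op 7: conn=38 S1=11 S2=25 S3=35 blocked=[]
Op 8: conn=21 S1=11 S2=25 S3=18 blocked=[]
Op 9: conn=7 S1=11 S2=25 S3=4 blocked=[]
Op 10: conn=-12 S1=-8 S2=25 S3=4 blocked=[1, 2, 3]
Op 11: conn=-21 S1=-8 S2=16 S3=4 blocked=[1, 2, 3]
Op 12: conn=-21 S1=6 S2=16 S3=4 blocked=[1, 2, 3]
Op 13: conn=-38 S1=6 S2=-1 S3=4 blocked=[1, 2, 3]

Answer: -38 6 -1 4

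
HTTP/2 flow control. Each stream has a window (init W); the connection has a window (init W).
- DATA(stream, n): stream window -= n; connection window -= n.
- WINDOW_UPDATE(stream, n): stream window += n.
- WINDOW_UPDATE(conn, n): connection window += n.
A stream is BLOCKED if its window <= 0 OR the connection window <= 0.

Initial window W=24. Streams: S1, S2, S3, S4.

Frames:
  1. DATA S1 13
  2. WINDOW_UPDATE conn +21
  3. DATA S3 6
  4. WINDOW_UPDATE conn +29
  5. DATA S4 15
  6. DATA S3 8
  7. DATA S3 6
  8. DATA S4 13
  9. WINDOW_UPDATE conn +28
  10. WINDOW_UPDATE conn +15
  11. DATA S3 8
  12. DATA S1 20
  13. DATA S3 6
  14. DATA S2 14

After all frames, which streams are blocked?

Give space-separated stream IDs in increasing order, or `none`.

Op 1: conn=11 S1=11 S2=24 S3=24 S4=24 blocked=[]
Op 2: conn=32 S1=11 S2=24 S3=24 S4=24 blocked=[]
Op 3: conn=26 S1=11 S2=24 S3=18 S4=24 blocked=[]
Op 4: conn=55 S1=11 S2=24 S3=18 S4=24 blocked=[]
Op 5: conn=40 S1=11 S2=24 S3=18 S4=9 blocked=[]
Op 6: conn=32 S1=11 S2=24 S3=10 S4=9 blocked=[]
Op 7: conn=26 S1=11 S2=24 S3=4 S4=9 blocked=[]
Op 8: conn=13 S1=11 S2=24 S3=4 S4=-4 blocked=[4]
Op 9: conn=41 S1=11 S2=24 S3=4 S4=-4 blocked=[4]
Op 10: conn=56 S1=11 S2=24 S3=4 S4=-4 blocked=[4]
Op 11: conn=48 S1=11 S2=24 S3=-4 S4=-4 blocked=[3, 4]
Op 12: conn=28 S1=-9 S2=24 S3=-4 S4=-4 blocked=[1, 3, 4]
Op 13: conn=22 S1=-9 S2=24 S3=-10 S4=-4 blocked=[1, 3, 4]
Op 14: conn=8 S1=-9 S2=10 S3=-10 S4=-4 blocked=[1, 3, 4]

Answer: S1 S3 S4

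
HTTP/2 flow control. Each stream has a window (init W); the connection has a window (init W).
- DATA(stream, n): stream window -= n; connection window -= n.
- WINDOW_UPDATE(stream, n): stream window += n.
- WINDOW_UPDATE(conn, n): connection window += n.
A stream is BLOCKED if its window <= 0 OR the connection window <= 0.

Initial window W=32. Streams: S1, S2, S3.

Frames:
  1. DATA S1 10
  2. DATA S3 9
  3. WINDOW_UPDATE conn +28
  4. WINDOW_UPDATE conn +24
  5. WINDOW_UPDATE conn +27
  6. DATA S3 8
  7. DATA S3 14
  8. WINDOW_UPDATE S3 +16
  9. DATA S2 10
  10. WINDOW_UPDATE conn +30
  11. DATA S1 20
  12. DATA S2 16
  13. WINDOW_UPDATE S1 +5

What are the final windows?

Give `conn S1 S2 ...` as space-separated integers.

Answer: 54 7 6 17

Derivation:
Op 1: conn=22 S1=22 S2=32 S3=32 blocked=[]
Op 2: conn=13 S1=22 S2=32 S3=23 blocked=[]
Op 3: conn=41 S1=22 S2=32 S3=23 blocked=[]
Op 4: conn=65 S1=22 S2=32 S3=23 blocked=[]
Op 5: conn=92 S1=22 S2=32 S3=23 blocked=[]
Op 6: conn=84 S1=22 S2=32 S3=15 blocked=[]
Op 7: conn=70 S1=22 S2=32 S3=1 blocked=[]
Op 8: conn=70 S1=22 S2=32 S3=17 blocked=[]
Op 9: conn=60 S1=22 S2=22 S3=17 blocked=[]
Op 10: conn=90 S1=22 S2=22 S3=17 blocked=[]
Op 11: conn=70 S1=2 S2=22 S3=17 blocked=[]
Op 12: conn=54 S1=2 S2=6 S3=17 blocked=[]
Op 13: conn=54 S1=7 S2=6 S3=17 blocked=[]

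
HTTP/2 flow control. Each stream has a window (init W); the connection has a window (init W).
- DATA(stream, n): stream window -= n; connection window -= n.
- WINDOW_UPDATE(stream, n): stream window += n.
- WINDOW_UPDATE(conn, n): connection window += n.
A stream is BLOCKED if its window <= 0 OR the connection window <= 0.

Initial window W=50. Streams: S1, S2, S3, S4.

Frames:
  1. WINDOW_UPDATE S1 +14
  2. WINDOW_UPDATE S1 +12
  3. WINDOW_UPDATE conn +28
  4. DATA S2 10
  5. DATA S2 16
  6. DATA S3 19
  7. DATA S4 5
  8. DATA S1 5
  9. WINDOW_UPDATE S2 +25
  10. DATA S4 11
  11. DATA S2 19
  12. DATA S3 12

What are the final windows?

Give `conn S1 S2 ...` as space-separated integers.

Answer: -19 71 30 19 34

Derivation:
Op 1: conn=50 S1=64 S2=50 S3=50 S4=50 blocked=[]
Op 2: conn=50 S1=76 S2=50 S3=50 S4=50 blocked=[]
Op 3: conn=78 S1=76 S2=50 S3=50 S4=50 blocked=[]
Op 4: conn=68 S1=76 S2=40 S3=50 S4=50 blocked=[]
Op 5: conn=52 S1=76 S2=24 S3=50 S4=50 blocked=[]
Op 6: conn=33 S1=76 S2=24 S3=31 S4=50 blocked=[]
Op 7: conn=28 S1=76 S2=24 S3=31 S4=45 blocked=[]
Op 8: conn=23 S1=71 S2=24 S3=31 S4=45 blocked=[]
Op 9: conn=23 S1=71 S2=49 S3=31 S4=45 blocked=[]
Op 10: conn=12 S1=71 S2=49 S3=31 S4=34 blocked=[]
Op 11: conn=-7 S1=71 S2=30 S3=31 S4=34 blocked=[1, 2, 3, 4]
Op 12: conn=-19 S1=71 S2=30 S3=19 S4=34 blocked=[1, 2, 3, 4]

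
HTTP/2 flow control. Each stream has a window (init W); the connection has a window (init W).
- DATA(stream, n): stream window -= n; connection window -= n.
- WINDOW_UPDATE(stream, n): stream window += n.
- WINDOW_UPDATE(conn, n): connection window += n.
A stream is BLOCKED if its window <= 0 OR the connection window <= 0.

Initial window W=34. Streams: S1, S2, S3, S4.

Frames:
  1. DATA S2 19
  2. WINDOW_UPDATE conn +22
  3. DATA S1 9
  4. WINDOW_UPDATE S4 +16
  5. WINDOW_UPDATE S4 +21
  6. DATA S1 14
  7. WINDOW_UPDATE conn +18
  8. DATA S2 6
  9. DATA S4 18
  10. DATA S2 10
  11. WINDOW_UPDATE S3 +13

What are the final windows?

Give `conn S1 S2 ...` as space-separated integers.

Op 1: conn=15 S1=34 S2=15 S3=34 S4=34 blocked=[]
Op 2: conn=37 S1=34 S2=15 S3=34 S4=34 blocked=[]
Op 3: conn=28 S1=25 S2=15 S3=34 S4=34 blocked=[]
Op 4: conn=28 S1=25 S2=15 S3=34 S4=50 blocked=[]
Op 5: conn=28 S1=25 S2=15 S3=34 S4=71 blocked=[]
Op 6: conn=14 S1=11 S2=15 S3=34 S4=71 blocked=[]
Op 7: conn=32 S1=11 S2=15 S3=34 S4=71 blocked=[]
Op 8: conn=26 S1=11 S2=9 S3=34 S4=71 blocked=[]
Op 9: conn=8 S1=11 S2=9 S3=34 S4=53 blocked=[]
Op 10: conn=-2 S1=11 S2=-1 S3=34 S4=53 blocked=[1, 2, 3, 4]
Op 11: conn=-2 S1=11 S2=-1 S3=47 S4=53 blocked=[1, 2, 3, 4]

Answer: -2 11 -1 47 53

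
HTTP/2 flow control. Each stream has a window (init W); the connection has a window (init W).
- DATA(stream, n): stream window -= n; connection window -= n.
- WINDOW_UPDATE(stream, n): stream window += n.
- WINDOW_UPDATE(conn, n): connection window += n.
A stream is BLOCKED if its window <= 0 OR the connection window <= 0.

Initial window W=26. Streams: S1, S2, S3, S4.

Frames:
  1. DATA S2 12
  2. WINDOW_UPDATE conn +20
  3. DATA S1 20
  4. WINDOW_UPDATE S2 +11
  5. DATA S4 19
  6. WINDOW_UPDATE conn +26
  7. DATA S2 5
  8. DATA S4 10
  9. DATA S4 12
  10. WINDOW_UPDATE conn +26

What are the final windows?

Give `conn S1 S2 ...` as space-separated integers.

Op 1: conn=14 S1=26 S2=14 S3=26 S4=26 blocked=[]
Op 2: conn=34 S1=26 S2=14 S3=26 S4=26 blocked=[]
Op 3: conn=14 S1=6 S2=14 S3=26 S4=26 blocked=[]
Op 4: conn=14 S1=6 S2=25 S3=26 S4=26 blocked=[]
Op 5: conn=-5 S1=6 S2=25 S3=26 S4=7 blocked=[1, 2, 3, 4]
Op 6: conn=21 S1=6 S2=25 S3=26 S4=7 blocked=[]
Op 7: conn=16 S1=6 S2=20 S3=26 S4=7 blocked=[]
Op 8: conn=6 S1=6 S2=20 S3=26 S4=-3 blocked=[4]
Op 9: conn=-6 S1=6 S2=20 S3=26 S4=-15 blocked=[1, 2, 3, 4]
Op 10: conn=20 S1=6 S2=20 S3=26 S4=-15 blocked=[4]

Answer: 20 6 20 26 -15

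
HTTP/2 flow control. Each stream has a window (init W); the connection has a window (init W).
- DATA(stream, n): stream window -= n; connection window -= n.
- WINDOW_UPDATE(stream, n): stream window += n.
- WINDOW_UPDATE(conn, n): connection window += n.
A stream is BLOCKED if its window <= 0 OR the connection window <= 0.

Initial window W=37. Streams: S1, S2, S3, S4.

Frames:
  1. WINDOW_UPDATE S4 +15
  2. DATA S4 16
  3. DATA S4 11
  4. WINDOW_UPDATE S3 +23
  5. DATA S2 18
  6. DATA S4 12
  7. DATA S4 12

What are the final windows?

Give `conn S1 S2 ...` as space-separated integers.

Op 1: conn=37 S1=37 S2=37 S3=37 S4=52 blocked=[]
Op 2: conn=21 S1=37 S2=37 S3=37 S4=36 blocked=[]
Op 3: conn=10 S1=37 S2=37 S3=37 S4=25 blocked=[]
Op 4: conn=10 S1=37 S2=37 S3=60 S4=25 blocked=[]
Op 5: conn=-8 S1=37 S2=19 S3=60 S4=25 blocked=[1, 2, 3, 4]
Op 6: conn=-20 S1=37 S2=19 S3=60 S4=13 blocked=[1, 2, 3, 4]
Op 7: conn=-32 S1=37 S2=19 S3=60 S4=1 blocked=[1, 2, 3, 4]

Answer: -32 37 19 60 1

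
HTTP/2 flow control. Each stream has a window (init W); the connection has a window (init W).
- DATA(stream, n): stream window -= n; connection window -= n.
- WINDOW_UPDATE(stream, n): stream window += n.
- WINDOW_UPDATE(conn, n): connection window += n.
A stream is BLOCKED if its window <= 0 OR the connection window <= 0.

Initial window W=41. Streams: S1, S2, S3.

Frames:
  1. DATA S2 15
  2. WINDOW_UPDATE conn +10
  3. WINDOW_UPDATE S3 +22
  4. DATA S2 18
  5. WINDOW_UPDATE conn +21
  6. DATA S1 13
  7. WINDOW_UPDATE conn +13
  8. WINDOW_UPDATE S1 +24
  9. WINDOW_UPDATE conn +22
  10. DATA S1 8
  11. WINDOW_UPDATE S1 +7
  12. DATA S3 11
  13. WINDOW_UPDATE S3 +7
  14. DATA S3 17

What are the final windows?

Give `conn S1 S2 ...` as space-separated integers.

Op 1: conn=26 S1=41 S2=26 S3=41 blocked=[]
Op 2: conn=36 S1=41 S2=26 S3=41 blocked=[]
Op 3: conn=36 S1=41 S2=26 S3=63 blocked=[]
Op 4: conn=18 S1=41 S2=8 S3=63 blocked=[]
Op 5: conn=39 S1=41 S2=8 S3=63 blocked=[]
Op 6: conn=26 S1=28 S2=8 S3=63 blocked=[]
Op 7: conn=39 S1=28 S2=8 S3=63 blocked=[]
Op 8: conn=39 S1=52 S2=8 S3=63 blocked=[]
Op 9: conn=61 S1=52 S2=8 S3=63 blocked=[]
Op 10: conn=53 S1=44 S2=8 S3=63 blocked=[]
Op 11: conn=53 S1=51 S2=8 S3=63 blocked=[]
Op 12: conn=42 S1=51 S2=8 S3=52 blocked=[]
Op 13: conn=42 S1=51 S2=8 S3=59 blocked=[]
Op 14: conn=25 S1=51 S2=8 S3=42 blocked=[]

Answer: 25 51 8 42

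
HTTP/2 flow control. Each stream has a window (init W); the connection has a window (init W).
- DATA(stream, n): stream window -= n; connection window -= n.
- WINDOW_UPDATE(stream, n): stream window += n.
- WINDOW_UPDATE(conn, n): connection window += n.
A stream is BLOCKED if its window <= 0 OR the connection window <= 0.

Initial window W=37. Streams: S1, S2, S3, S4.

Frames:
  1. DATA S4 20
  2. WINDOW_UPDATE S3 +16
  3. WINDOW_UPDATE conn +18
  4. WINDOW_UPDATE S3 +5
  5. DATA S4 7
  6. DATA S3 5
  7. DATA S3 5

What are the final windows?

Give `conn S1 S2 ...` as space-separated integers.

Op 1: conn=17 S1=37 S2=37 S3=37 S4=17 blocked=[]
Op 2: conn=17 S1=37 S2=37 S3=53 S4=17 blocked=[]
Op 3: conn=35 S1=37 S2=37 S3=53 S4=17 blocked=[]
Op 4: conn=35 S1=37 S2=37 S3=58 S4=17 blocked=[]
Op 5: conn=28 S1=37 S2=37 S3=58 S4=10 blocked=[]
Op 6: conn=23 S1=37 S2=37 S3=53 S4=10 blocked=[]
Op 7: conn=18 S1=37 S2=37 S3=48 S4=10 blocked=[]

Answer: 18 37 37 48 10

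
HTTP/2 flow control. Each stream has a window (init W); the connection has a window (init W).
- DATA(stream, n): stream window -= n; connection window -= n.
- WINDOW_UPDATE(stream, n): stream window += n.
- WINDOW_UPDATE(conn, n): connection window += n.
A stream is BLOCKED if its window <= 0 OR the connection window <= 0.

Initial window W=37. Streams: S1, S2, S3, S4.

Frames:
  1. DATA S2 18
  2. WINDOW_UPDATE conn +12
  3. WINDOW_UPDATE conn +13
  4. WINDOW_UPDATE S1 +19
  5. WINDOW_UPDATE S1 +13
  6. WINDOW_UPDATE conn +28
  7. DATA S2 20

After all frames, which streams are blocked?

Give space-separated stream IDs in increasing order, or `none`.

Op 1: conn=19 S1=37 S2=19 S3=37 S4=37 blocked=[]
Op 2: conn=31 S1=37 S2=19 S3=37 S4=37 blocked=[]
Op 3: conn=44 S1=37 S2=19 S3=37 S4=37 blocked=[]
Op 4: conn=44 S1=56 S2=19 S3=37 S4=37 blocked=[]
Op 5: conn=44 S1=69 S2=19 S3=37 S4=37 blocked=[]
Op 6: conn=72 S1=69 S2=19 S3=37 S4=37 blocked=[]
Op 7: conn=52 S1=69 S2=-1 S3=37 S4=37 blocked=[2]

Answer: S2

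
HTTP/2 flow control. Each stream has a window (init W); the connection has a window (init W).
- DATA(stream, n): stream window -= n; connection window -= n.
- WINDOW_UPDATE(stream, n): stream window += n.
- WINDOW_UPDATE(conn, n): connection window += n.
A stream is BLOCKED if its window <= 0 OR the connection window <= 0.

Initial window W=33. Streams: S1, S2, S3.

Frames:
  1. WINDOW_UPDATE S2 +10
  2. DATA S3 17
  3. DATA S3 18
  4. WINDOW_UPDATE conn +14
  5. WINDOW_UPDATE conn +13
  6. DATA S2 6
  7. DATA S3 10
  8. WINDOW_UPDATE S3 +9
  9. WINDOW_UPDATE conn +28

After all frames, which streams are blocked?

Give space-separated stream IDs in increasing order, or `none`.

Op 1: conn=33 S1=33 S2=43 S3=33 blocked=[]
Op 2: conn=16 S1=33 S2=43 S3=16 blocked=[]
Op 3: conn=-2 S1=33 S2=43 S3=-2 blocked=[1, 2, 3]
Op 4: conn=12 S1=33 S2=43 S3=-2 blocked=[3]
Op 5: conn=25 S1=33 S2=43 S3=-2 blocked=[3]
Op 6: conn=19 S1=33 S2=37 S3=-2 blocked=[3]
Op 7: conn=9 S1=33 S2=37 S3=-12 blocked=[3]
Op 8: conn=9 S1=33 S2=37 S3=-3 blocked=[3]
Op 9: conn=37 S1=33 S2=37 S3=-3 blocked=[3]

Answer: S3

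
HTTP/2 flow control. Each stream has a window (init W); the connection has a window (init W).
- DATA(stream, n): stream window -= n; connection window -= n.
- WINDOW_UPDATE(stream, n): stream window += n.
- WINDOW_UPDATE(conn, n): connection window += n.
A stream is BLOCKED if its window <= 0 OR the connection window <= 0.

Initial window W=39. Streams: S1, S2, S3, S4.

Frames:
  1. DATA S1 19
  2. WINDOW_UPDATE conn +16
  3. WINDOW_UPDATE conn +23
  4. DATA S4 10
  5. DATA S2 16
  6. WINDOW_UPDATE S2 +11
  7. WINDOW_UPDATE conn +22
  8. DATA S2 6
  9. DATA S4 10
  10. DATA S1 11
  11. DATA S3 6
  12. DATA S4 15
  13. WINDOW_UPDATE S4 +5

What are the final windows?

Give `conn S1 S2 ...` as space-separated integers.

Answer: 7 9 28 33 9

Derivation:
Op 1: conn=20 S1=20 S2=39 S3=39 S4=39 blocked=[]
Op 2: conn=36 S1=20 S2=39 S3=39 S4=39 blocked=[]
Op 3: conn=59 S1=20 S2=39 S3=39 S4=39 blocked=[]
Op 4: conn=49 S1=20 S2=39 S3=39 S4=29 blocked=[]
Op 5: conn=33 S1=20 S2=23 S3=39 S4=29 blocked=[]
Op 6: conn=33 S1=20 S2=34 S3=39 S4=29 blocked=[]
Op 7: conn=55 S1=20 S2=34 S3=39 S4=29 blocked=[]
Op 8: conn=49 S1=20 S2=28 S3=39 S4=29 blocked=[]
Op 9: conn=39 S1=20 S2=28 S3=39 S4=19 blocked=[]
Op 10: conn=28 S1=9 S2=28 S3=39 S4=19 blocked=[]
Op 11: conn=22 S1=9 S2=28 S3=33 S4=19 blocked=[]
Op 12: conn=7 S1=9 S2=28 S3=33 S4=4 blocked=[]
Op 13: conn=7 S1=9 S2=28 S3=33 S4=9 blocked=[]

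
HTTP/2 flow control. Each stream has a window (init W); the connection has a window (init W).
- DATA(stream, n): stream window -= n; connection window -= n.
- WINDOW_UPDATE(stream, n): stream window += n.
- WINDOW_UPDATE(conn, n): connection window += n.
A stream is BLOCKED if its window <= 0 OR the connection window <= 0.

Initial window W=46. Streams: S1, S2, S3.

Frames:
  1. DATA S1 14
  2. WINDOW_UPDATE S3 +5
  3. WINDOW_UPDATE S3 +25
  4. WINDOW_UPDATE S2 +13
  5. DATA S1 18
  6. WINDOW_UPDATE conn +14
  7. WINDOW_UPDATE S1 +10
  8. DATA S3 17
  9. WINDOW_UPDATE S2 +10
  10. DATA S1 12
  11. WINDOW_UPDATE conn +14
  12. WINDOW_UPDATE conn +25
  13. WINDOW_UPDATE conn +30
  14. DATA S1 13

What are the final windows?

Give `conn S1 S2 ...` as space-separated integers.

Answer: 55 -1 69 59

Derivation:
Op 1: conn=32 S1=32 S2=46 S3=46 blocked=[]
Op 2: conn=32 S1=32 S2=46 S3=51 blocked=[]
Op 3: conn=32 S1=32 S2=46 S3=76 blocked=[]
Op 4: conn=32 S1=32 S2=59 S3=76 blocked=[]
Op 5: conn=14 S1=14 S2=59 S3=76 blocked=[]
Op 6: conn=28 S1=14 S2=59 S3=76 blocked=[]
Op 7: conn=28 S1=24 S2=59 S3=76 blocked=[]
Op 8: conn=11 S1=24 S2=59 S3=59 blocked=[]
Op 9: conn=11 S1=24 S2=69 S3=59 blocked=[]
Op 10: conn=-1 S1=12 S2=69 S3=59 blocked=[1, 2, 3]
Op 11: conn=13 S1=12 S2=69 S3=59 blocked=[]
Op 12: conn=38 S1=12 S2=69 S3=59 blocked=[]
Op 13: conn=68 S1=12 S2=69 S3=59 blocked=[]
Op 14: conn=55 S1=-1 S2=69 S3=59 blocked=[1]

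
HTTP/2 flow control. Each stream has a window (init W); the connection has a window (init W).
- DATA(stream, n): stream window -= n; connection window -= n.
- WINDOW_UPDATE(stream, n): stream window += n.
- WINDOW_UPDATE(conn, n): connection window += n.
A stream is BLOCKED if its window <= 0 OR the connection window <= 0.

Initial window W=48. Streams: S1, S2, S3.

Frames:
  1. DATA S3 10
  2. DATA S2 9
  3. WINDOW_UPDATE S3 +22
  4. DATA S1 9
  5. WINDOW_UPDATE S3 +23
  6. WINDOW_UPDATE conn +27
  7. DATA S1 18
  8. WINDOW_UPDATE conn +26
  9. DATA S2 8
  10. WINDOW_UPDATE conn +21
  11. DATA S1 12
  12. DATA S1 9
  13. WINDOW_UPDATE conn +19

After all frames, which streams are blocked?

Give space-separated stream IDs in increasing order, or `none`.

Answer: S1

Derivation:
Op 1: conn=38 S1=48 S2=48 S3=38 blocked=[]
Op 2: conn=29 S1=48 S2=39 S3=38 blocked=[]
Op 3: conn=29 S1=48 S2=39 S3=60 blocked=[]
Op 4: conn=20 S1=39 S2=39 S3=60 blocked=[]
Op 5: conn=20 S1=39 S2=39 S3=83 blocked=[]
Op 6: conn=47 S1=39 S2=39 S3=83 blocked=[]
Op 7: conn=29 S1=21 S2=39 S3=83 blocked=[]
Op 8: conn=55 S1=21 S2=39 S3=83 blocked=[]
Op 9: conn=47 S1=21 S2=31 S3=83 blocked=[]
Op 10: conn=68 S1=21 S2=31 S3=83 blocked=[]
Op 11: conn=56 S1=9 S2=31 S3=83 blocked=[]
Op 12: conn=47 S1=0 S2=31 S3=83 blocked=[1]
Op 13: conn=66 S1=0 S2=31 S3=83 blocked=[1]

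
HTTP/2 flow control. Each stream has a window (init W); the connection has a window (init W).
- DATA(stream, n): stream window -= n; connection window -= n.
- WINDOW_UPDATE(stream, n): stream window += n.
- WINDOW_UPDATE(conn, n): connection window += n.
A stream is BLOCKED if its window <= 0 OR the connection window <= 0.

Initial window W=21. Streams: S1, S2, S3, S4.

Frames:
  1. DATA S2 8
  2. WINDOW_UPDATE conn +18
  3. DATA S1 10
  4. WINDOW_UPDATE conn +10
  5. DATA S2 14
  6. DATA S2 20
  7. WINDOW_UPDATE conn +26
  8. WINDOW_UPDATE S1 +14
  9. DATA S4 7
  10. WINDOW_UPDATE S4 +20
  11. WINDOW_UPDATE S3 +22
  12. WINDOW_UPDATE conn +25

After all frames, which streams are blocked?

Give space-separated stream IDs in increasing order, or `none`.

Op 1: conn=13 S1=21 S2=13 S3=21 S4=21 blocked=[]
Op 2: conn=31 S1=21 S2=13 S3=21 S4=21 blocked=[]
Op 3: conn=21 S1=11 S2=13 S3=21 S4=21 blocked=[]
Op 4: conn=31 S1=11 S2=13 S3=21 S4=21 blocked=[]
Op 5: conn=17 S1=11 S2=-1 S3=21 S4=21 blocked=[2]
Op 6: conn=-3 S1=11 S2=-21 S3=21 S4=21 blocked=[1, 2, 3, 4]
Op 7: conn=23 S1=11 S2=-21 S3=21 S4=21 blocked=[2]
Op 8: conn=23 S1=25 S2=-21 S3=21 S4=21 blocked=[2]
Op 9: conn=16 S1=25 S2=-21 S3=21 S4=14 blocked=[2]
Op 10: conn=16 S1=25 S2=-21 S3=21 S4=34 blocked=[2]
Op 11: conn=16 S1=25 S2=-21 S3=43 S4=34 blocked=[2]
Op 12: conn=41 S1=25 S2=-21 S3=43 S4=34 blocked=[2]

Answer: S2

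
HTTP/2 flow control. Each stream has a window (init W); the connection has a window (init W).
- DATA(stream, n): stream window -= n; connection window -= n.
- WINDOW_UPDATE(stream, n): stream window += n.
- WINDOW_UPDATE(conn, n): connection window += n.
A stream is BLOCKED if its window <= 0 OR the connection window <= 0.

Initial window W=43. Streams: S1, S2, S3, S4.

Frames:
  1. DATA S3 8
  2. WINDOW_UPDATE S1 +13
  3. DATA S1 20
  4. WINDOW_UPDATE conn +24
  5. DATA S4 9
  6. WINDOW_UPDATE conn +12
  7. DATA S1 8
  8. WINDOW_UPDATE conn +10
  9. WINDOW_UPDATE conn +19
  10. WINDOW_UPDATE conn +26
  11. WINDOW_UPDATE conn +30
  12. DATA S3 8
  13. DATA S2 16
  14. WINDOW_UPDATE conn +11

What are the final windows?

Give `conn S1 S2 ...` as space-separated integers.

Op 1: conn=35 S1=43 S2=43 S3=35 S4=43 blocked=[]
Op 2: conn=35 S1=56 S2=43 S3=35 S4=43 blocked=[]
Op 3: conn=15 S1=36 S2=43 S3=35 S4=43 blocked=[]
Op 4: conn=39 S1=36 S2=43 S3=35 S4=43 blocked=[]
Op 5: conn=30 S1=36 S2=43 S3=35 S4=34 blocked=[]
Op 6: conn=42 S1=36 S2=43 S3=35 S4=34 blocked=[]
Op 7: conn=34 S1=28 S2=43 S3=35 S4=34 blocked=[]
Op 8: conn=44 S1=28 S2=43 S3=35 S4=34 blocked=[]
Op 9: conn=63 S1=28 S2=43 S3=35 S4=34 blocked=[]
Op 10: conn=89 S1=28 S2=43 S3=35 S4=34 blocked=[]
Op 11: conn=119 S1=28 S2=43 S3=35 S4=34 blocked=[]
Op 12: conn=111 S1=28 S2=43 S3=27 S4=34 blocked=[]
Op 13: conn=95 S1=28 S2=27 S3=27 S4=34 blocked=[]
Op 14: conn=106 S1=28 S2=27 S3=27 S4=34 blocked=[]

Answer: 106 28 27 27 34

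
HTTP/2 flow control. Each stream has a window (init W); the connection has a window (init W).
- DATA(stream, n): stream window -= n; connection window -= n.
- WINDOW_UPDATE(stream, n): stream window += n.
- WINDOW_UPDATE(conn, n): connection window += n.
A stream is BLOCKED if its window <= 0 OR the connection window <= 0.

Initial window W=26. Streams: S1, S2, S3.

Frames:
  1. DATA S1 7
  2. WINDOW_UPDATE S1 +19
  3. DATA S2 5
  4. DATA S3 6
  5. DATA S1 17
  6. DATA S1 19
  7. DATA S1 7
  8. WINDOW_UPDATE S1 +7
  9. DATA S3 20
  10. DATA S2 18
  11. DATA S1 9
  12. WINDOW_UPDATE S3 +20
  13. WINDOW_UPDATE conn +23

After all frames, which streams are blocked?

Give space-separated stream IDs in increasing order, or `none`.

Op 1: conn=19 S1=19 S2=26 S3=26 blocked=[]
Op 2: conn=19 S1=38 S2=26 S3=26 blocked=[]
Op 3: conn=14 S1=38 S2=21 S3=26 blocked=[]
Op 4: conn=8 S1=38 S2=21 S3=20 blocked=[]
Op 5: conn=-9 S1=21 S2=21 S3=20 blocked=[1, 2, 3]
Op 6: conn=-28 S1=2 S2=21 S3=20 blocked=[1, 2, 3]
Op 7: conn=-35 S1=-5 S2=21 S3=20 blocked=[1, 2, 3]
Op 8: conn=-35 S1=2 S2=21 S3=20 blocked=[1, 2, 3]
Op 9: conn=-55 S1=2 S2=21 S3=0 blocked=[1, 2, 3]
Op 10: conn=-73 S1=2 S2=3 S3=0 blocked=[1, 2, 3]
Op 11: conn=-82 S1=-7 S2=3 S3=0 blocked=[1, 2, 3]
Op 12: conn=-82 S1=-7 S2=3 S3=20 blocked=[1, 2, 3]
Op 13: conn=-59 S1=-7 S2=3 S3=20 blocked=[1, 2, 3]

Answer: S1 S2 S3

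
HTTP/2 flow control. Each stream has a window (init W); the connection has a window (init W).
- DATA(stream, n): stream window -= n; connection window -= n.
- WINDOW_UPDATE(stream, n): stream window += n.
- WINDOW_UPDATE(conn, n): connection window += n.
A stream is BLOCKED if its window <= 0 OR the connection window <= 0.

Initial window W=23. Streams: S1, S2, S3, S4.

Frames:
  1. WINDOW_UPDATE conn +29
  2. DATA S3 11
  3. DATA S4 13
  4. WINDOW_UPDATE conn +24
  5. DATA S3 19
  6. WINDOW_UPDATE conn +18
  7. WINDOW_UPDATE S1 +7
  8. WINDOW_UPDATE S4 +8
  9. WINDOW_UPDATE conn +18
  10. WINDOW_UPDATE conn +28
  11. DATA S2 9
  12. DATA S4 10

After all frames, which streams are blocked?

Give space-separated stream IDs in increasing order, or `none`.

Op 1: conn=52 S1=23 S2=23 S3=23 S4=23 blocked=[]
Op 2: conn=41 S1=23 S2=23 S3=12 S4=23 blocked=[]
Op 3: conn=28 S1=23 S2=23 S3=12 S4=10 blocked=[]
Op 4: conn=52 S1=23 S2=23 S3=12 S4=10 blocked=[]
Op 5: conn=33 S1=23 S2=23 S3=-7 S4=10 blocked=[3]
Op 6: conn=51 S1=23 S2=23 S3=-7 S4=10 blocked=[3]
Op 7: conn=51 S1=30 S2=23 S3=-7 S4=10 blocked=[3]
Op 8: conn=51 S1=30 S2=23 S3=-7 S4=18 blocked=[3]
Op 9: conn=69 S1=30 S2=23 S3=-7 S4=18 blocked=[3]
Op 10: conn=97 S1=30 S2=23 S3=-7 S4=18 blocked=[3]
Op 11: conn=88 S1=30 S2=14 S3=-7 S4=18 blocked=[3]
Op 12: conn=78 S1=30 S2=14 S3=-7 S4=8 blocked=[3]

Answer: S3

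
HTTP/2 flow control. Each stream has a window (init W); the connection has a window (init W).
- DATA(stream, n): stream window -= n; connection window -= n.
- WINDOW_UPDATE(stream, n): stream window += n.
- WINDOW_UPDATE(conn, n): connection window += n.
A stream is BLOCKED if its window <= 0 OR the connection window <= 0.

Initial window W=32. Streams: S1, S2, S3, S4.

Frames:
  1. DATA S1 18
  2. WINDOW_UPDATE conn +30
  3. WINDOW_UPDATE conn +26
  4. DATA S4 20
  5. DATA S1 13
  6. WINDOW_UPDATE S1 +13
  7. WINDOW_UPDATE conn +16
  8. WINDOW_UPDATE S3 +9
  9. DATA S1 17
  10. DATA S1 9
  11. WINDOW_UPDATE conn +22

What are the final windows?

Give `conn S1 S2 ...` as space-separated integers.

Answer: 49 -12 32 41 12

Derivation:
Op 1: conn=14 S1=14 S2=32 S3=32 S4=32 blocked=[]
Op 2: conn=44 S1=14 S2=32 S3=32 S4=32 blocked=[]
Op 3: conn=70 S1=14 S2=32 S3=32 S4=32 blocked=[]
Op 4: conn=50 S1=14 S2=32 S3=32 S4=12 blocked=[]
Op 5: conn=37 S1=1 S2=32 S3=32 S4=12 blocked=[]
Op 6: conn=37 S1=14 S2=32 S3=32 S4=12 blocked=[]
Op 7: conn=53 S1=14 S2=32 S3=32 S4=12 blocked=[]
Op 8: conn=53 S1=14 S2=32 S3=41 S4=12 blocked=[]
Op 9: conn=36 S1=-3 S2=32 S3=41 S4=12 blocked=[1]
Op 10: conn=27 S1=-12 S2=32 S3=41 S4=12 blocked=[1]
Op 11: conn=49 S1=-12 S2=32 S3=41 S4=12 blocked=[1]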